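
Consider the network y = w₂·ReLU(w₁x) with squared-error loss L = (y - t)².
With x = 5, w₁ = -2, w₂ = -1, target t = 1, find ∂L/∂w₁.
∂L/∂w₁ = 0

Forward pass:
z = w₁x = -2×5 = -10
h = ReLU(-10) = 0
y = w₂h = -1×0 = 0

Backward pass:
∂L/∂y = 2(y - t) = 2(0 - 1) = -2
∂y/∂h = w₂ = -1
∂h/∂z = 0 (ReLU derivative)
∂z/∂w₁ = x = 5

∂L/∂w₁ = -2 × -1 × 0 × 5 = 0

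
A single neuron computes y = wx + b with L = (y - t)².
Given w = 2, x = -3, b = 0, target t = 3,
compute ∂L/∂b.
∂L/∂b = -18

y = wx + b = (2)(-3) + 0 = -6
∂L/∂y = 2(y - t) = 2(-6 - 3) = -18
∂y/∂b = 1
∂L/∂b = ∂L/∂y · ∂y/∂b = -18 × 1 = -18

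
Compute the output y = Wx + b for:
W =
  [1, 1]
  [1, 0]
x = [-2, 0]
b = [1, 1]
y = [-1, -1]

Wx = [1×-2 + 1×0, 1×-2 + 0×0]
   = [-2, -2]
y = Wx + b = [-2 + 1, -2 + 1] = [-1, -1]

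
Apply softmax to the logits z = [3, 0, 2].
p = [0.7054, 0.0351, 0.2595]

exp(z) = [20.09, 1, 7.389]
Sum = 28.47
p = [0.7054, 0.0351, 0.2595]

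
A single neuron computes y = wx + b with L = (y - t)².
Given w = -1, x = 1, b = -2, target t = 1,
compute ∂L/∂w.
∂L/∂w = -8

y = wx + b = (-1)(1) + -2 = -3
∂L/∂y = 2(y - t) = 2(-3 - 1) = -8
∂y/∂w = x = 1
∂L/∂w = ∂L/∂y · ∂y/∂w = -8 × 1 = -8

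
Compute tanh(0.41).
0.3885

tanh(0.41) = (e^(0.41) - e^(-0.41))/(e^(0.41) + e^(-0.41)) = 0.3885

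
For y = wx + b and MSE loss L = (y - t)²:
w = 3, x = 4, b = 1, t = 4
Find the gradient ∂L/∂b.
∂L/∂b = 18

y = wx + b = (3)(4) + 1 = 13
∂L/∂y = 2(y - t) = 2(13 - 4) = 18
∂y/∂b = 1
∂L/∂b = ∂L/∂y · ∂y/∂b = 18 × 1 = 18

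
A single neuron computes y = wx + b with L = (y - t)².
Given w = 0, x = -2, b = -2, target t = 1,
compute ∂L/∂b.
∂L/∂b = -6

y = wx + b = (0)(-2) + -2 = -2
∂L/∂y = 2(y - t) = 2(-2 - 1) = -6
∂y/∂b = 1
∂L/∂b = ∂L/∂y · ∂y/∂b = -6 × 1 = -6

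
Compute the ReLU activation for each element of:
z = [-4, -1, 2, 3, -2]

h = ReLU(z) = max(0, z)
h = [0, 0, 2, 3, 0]

ReLU applied element-wise: max(0,-4)=0, max(0,-1)=0, max(0,2)=2, max(0,3)=3, max(0,-2)=0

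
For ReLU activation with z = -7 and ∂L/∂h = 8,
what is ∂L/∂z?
∂L/∂z = 0

h = ReLU(-7) = 0
Since z < 0: ∂h/∂z = 0
∂L/∂z = ∂L/∂h · ∂h/∂z = 8 × 0 = 0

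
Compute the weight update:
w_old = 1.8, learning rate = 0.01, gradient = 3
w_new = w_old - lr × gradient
w_new = 1.77

w_new = w - η·∂L/∂w = 1.8 - 0.01×(3) = 1.8 - (0.03) = 1.77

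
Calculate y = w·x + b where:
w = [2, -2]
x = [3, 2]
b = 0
y = 2

y = (2)(3) + (-2)(2) + 0 = 2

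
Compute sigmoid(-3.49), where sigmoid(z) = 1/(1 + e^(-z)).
0.0296

sigmoid(-3.49) = 1/(1 + e^(3.49)) = 1/(1 + 32.79) = 0.0296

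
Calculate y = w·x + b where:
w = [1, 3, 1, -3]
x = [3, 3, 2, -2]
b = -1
y = 19

y = (1)(3) + (3)(3) + (1)(2) + (-3)(-2) + -1 = 19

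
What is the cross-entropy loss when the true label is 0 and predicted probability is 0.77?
L = 1.47

L = -0·log(0.77) - 1·log(0.23) = -log(0.23) = 1.47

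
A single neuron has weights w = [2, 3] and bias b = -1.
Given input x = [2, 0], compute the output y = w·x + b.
y = 3

y = (2)(2) + (3)(0) + -1 = 3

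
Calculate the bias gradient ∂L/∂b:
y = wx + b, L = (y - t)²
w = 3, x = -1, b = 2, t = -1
∂L/∂b = 0

y = wx + b = (3)(-1) + 2 = -1
∂L/∂y = 2(y - t) = 2(-1 - -1) = 0
∂y/∂b = 1
∂L/∂b = ∂L/∂y · ∂y/∂b = 0 × 1 = 0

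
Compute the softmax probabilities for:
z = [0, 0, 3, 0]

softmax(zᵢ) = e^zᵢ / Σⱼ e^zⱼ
p = [0.0433, 0.0433, 0.87, 0.0433]

exp(z) = [1, 1, 20.09, 1]
Sum = 23.09
p = [0.0433, 0.0433, 0.87, 0.0433]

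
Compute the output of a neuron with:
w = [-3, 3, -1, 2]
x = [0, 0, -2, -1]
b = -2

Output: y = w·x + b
y = -2

y = (-3)(0) + (3)(0) + (-1)(-2) + (2)(-1) + -2 = -2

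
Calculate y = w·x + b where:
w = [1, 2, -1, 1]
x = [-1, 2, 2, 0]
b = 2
y = 3

y = (1)(-1) + (2)(2) + (-1)(2) + (1)(0) + 2 = 3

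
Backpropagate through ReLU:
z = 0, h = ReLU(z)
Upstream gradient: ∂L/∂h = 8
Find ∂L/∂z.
∂L/∂z = 0

h = ReLU(0) = 0
At z = 0: ∂h/∂z = 0 (by convention)
∂L/∂z = ∂L/∂h · ∂h/∂z = 8 × 0 = 0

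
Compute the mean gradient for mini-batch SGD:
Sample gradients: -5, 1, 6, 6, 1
Average gradient = 1.8

Average = (1/5)(-5 + 1 + 6 + 6 + 1) = 9/5 = 1.8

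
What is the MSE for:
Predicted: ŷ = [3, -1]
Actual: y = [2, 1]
MSE = 2.5

MSE = (1/2)((3-2)² + (-1-1)²) = (1/2)(1 + 4) = 2.5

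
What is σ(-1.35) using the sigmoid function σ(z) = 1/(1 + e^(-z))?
0.2059

sigmoid(-1.35) = 1/(1 + e^(1.35)) = 1/(1 + 3.857) = 0.2059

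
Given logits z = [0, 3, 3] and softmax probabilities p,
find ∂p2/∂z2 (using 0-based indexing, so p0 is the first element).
∂p2/∂z2 = 0.2499

p = softmax(z) = [0.02429, 0.4879, 0.4879]
p2 = 0.4879

∂p2/∂z2 = p2(1 - p2) = 0.4879 × (1 - 0.4879) = 0.2499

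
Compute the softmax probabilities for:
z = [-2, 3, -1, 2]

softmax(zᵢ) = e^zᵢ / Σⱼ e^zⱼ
p = [0.0048, 0.7179, 0.0131, 0.2641]

exp(z) = [0.1353, 20.09, 0.3679, 7.389]
Sum = 27.98
p = [0.0048, 0.7179, 0.0131, 0.2641]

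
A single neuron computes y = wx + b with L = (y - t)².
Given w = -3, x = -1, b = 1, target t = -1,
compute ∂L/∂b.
∂L/∂b = 10

y = wx + b = (-3)(-1) + 1 = 4
∂L/∂y = 2(y - t) = 2(4 - -1) = 10
∂y/∂b = 1
∂L/∂b = ∂L/∂y · ∂y/∂b = 10 × 1 = 10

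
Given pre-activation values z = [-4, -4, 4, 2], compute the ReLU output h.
h = [0, 0, 4, 2]

ReLU applied element-wise: max(0,-4)=0, max(0,-4)=0, max(0,4)=4, max(0,2)=2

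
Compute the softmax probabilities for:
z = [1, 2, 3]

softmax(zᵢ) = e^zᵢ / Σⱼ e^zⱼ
p = [0.09, 0.2447, 0.6652]

exp(z) = [2.718, 7.389, 20.09]
Sum = 30.19
p = [0.09, 0.2447, 0.6652]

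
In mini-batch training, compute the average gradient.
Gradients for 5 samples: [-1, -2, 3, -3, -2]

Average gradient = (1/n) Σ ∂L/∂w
Average gradient = -1

Average = (1/5)(-1 + -2 + 3 + -3 + -2) = -5/5 = -1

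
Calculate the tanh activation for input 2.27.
0.9789

tanh(2.27) = (e^(2.27) - e^(-2.27))/(e^(2.27) + e^(-2.27)) = 0.9789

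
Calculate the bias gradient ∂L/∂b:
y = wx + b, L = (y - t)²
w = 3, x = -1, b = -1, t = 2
∂L/∂b = -12

y = wx + b = (3)(-1) + -1 = -4
∂L/∂y = 2(y - t) = 2(-4 - 2) = -12
∂y/∂b = 1
∂L/∂b = ∂L/∂y · ∂y/∂b = -12 × 1 = -12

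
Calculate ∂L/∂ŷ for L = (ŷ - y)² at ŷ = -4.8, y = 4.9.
∂L/∂ŷ = -19.4

∂L/∂ŷ = 2(ŷ - y) = 2(-4.8 - 4.9) = 2(-9.7) = -19.4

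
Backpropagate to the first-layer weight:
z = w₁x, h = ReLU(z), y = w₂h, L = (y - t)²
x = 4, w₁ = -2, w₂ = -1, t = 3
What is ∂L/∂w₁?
∂L/∂w₁ = 0

Forward pass:
z = w₁x = -2×4 = -8
h = ReLU(-8) = 0
y = w₂h = -1×0 = 0

Backward pass:
∂L/∂y = 2(y - t) = 2(0 - 3) = -6
∂y/∂h = w₂ = -1
∂h/∂z = 0 (ReLU derivative)
∂z/∂w₁ = x = 4

∂L/∂w₁ = -6 × -1 × 0 × 4 = 0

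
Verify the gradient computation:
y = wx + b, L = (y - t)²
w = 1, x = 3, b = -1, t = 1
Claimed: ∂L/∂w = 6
Correct

y = (1)(3) + -1 = 2
∂L/∂y = 2(y - t) = 2(2 - 1) = 2
∂y/∂w = x = 3
∂L/∂w = 2 × 3 = 6

Claimed value: 6
Correct: The correct gradient is 6.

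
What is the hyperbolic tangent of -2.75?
-0.9919

tanh(-2.75) = (e^(-2.75) - e^(2.75))/(e^(-2.75) + e^(2.75)) = -0.9919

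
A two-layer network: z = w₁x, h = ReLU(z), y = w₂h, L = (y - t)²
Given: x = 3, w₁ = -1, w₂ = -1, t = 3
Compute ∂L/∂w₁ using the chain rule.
∂L/∂w₁ = 0

Forward pass:
z = w₁x = -1×3 = -3
h = ReLU(-3) = 0
y = w₂h = -1×0 = 0

Backward pass:
∂L/∂y = 2(y - t) = 2(0 - 3) = -6
∂y/∂h = w₂ = -1
∂h/∂z = 0 (ReLU derivative)
∂z/∂w₁ = x = 3

∂L/∂w₁ = -6 × -1 × 0 × 3 = 0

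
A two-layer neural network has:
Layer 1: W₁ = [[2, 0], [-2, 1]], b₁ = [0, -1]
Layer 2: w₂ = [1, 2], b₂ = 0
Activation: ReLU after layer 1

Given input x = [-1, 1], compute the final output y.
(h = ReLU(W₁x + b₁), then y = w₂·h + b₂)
y = 4

Layer 1 pre-activation: z₁ = [-2, 2]
After ReLU: h = [0, 2]
Layer 2 output: y = 1×0 + 2×2 + 0 = 4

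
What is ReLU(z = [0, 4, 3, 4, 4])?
h = [0, 4, 3, 4, 4]

ReLU applied element-wise: max(0,0)=0, max(0,4)=4, max(0,3)=3, max(0,4)=4, max(0,4)=4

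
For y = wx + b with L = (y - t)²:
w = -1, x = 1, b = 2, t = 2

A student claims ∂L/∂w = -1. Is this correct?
Incorrect

y = (-1)(1) + 2 = 1
∂L/∂y = 2(y - t) = 2(1 - 2) = -2
∂y/∂w = x = 1
∂L/∂w = -2 × 1 = -2

Claimed value: -1
Incorrect: The correct gradient is -2.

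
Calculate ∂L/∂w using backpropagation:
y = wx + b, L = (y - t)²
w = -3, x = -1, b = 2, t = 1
∂L/∂w = -8

y = wx + b = (-3)(-1) + 2 = 5
∂L/∂y = 2(y - t) = 2(5 - 1) = 8
∂y/∂w = x = -1
∂L/∂w = ∂L/∂y · ∂y/∂w = 8 × -1 = -8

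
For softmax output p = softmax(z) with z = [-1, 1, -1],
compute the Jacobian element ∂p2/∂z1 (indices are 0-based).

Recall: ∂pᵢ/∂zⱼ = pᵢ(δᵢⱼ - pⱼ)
∂p2/∂z1 = -0.08382

p = softmax(z) = [0.1065, 0.787, 0.1065]
p2 = 0.1065, p1 = 0.787

∂p2/∂z1 = -p2 × p1 = -0.1065 × 0.787 = -0.08382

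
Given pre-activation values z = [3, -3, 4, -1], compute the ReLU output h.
h = [3, 0, 4, 0]

ReLU applied element-wise: max(0,3)=3, max(0,-3)=0, max(0,4)=4, max(0,-1)=0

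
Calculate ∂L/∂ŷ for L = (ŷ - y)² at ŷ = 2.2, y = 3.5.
∂L/∂ŷ = -2.6

∂L/∂ŷ = 2(ŷ - y) = 2(2.2 - 3.5) = 2(-1.3) = -2.6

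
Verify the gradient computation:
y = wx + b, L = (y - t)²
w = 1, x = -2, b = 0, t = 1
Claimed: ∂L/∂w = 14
Incorrect

y = (1)(-2) + 0 = -2
∂L/∂y = 2(y - t) = 2(-2 - 1) = -6
∂y/∂w = x = -2
∂L/∂w = -6 × -2 = 12

Claimed value: 14
Incorrect: The correct gradient is 12.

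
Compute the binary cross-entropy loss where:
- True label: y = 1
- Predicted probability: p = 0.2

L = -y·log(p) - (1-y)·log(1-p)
L = 1.609

L = -1·log(0.2) - 0·log(0.8) = -log(0.2) = 1.609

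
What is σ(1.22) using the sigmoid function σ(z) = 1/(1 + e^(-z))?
0.7721

sigmoid(1.22) = 1/(1 + e^(-1.22)) = 1/(1 + 0.2952) = 0.7721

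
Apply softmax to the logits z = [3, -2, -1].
p = [0.9756, 0.0066, 0.0179]

exp(z) = [20.09, 0.1353, 0.3679]
Sum = 20.59
p = [0.9756, 0.0066, 0.0179]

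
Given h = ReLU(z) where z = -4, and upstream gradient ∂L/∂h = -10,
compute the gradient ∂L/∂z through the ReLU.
∂L/∂z = 0

h = ReLU(-4) = 0
Since z < 0: ∂h/∂z = 0
∂L/∂z = ∂L/∂h · ∂h/∂z = -10 × 0 = 0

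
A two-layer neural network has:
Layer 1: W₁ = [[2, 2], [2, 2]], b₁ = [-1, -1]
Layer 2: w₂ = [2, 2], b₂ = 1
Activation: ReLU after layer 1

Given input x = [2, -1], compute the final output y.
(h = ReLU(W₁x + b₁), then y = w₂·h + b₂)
y = 5

Layer 1 pre-activation: z₁ = [1, 1]
After ReLU: h = [1, 1]
Layer 2 output: y = 2×1 + 2×1 + 1 = 5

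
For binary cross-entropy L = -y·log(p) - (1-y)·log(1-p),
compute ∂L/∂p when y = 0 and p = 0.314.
∂L/∂p = 1.458

∂L/∂p = -y/p + (1-y)/(1-p) = 0 + 1/0.686 = 1.458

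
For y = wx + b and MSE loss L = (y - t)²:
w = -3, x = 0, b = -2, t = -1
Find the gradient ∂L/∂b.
∂L/∂b = -2

y = wx + b = (-3)(0) + -2 = -2
∂L/∂y = 2(y - t) = 2(-2 - -1) = -2
∂y/∂b = 1
∂L/∂b = ∂L/∂y · ∂y/∂b = -2 × 1 = -2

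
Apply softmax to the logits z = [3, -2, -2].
p = [0.9867, 0.0066, 0.0066]

exp(z) = [20.09, 0.1353, 0.1353]
Sum = 20.36
p = [0.9867, 0.0066, 0.0066]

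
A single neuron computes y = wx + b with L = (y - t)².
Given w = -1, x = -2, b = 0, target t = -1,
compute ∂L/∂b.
∂L/∂b = 6

y = wx + b = (-1)(-2) + 0 = 2
∂L/∂y = 2(y - t) = 2(2 - -1) = 6
∂y/∂b = 1
∂L/∂b = ∂L/∂y · ∂y/∂b = 6 × 1 = 6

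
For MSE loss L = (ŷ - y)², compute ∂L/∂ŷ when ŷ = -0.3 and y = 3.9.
∂L/∂ŷ = -8.4

∂L/∂ŷ = 2(ŷ - y) = 2(-0.3 - 3.9) = 2(-4.2) = -8.4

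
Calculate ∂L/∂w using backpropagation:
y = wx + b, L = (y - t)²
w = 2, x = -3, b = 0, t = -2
∂L/∂w = 24

y = wx + b = (2)(-3) + 0 = -6
∂L/∂y = 2(y - t) = 2(-6 - -2) = -8
∂y/∂w = x = -3
∂L/∂w = ∂L/∂y · ∂y/∂w = -8 × -3 = 24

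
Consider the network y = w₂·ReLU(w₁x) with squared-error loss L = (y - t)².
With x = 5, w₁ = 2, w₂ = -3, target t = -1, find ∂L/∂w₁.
∂L/∂w₁ = 870

Forward pass:
z = w₁x = 2×5 = 10
h = ReLU(10) = 10
y = w₂h = -3×10 = -30

Backward pass:
∂L/∂y = 2(y - t) = 2(-30 - -1) = -58
∂y/∂h = w₂ = -3
∂h/∂z = 1 (ReLU derivative)
∂z/∂w₁ = x = 5

∂L/∂w₁ = -58 × -3 × 1 × 5 = 870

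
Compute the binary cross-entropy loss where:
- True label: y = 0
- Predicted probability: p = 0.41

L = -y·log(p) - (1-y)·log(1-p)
L = 0.5276

L = -0·log(0.41) - 1·log(0.59) = -log(0.59) = 0.5276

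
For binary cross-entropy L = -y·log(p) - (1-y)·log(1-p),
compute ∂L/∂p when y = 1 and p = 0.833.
∂L/∂p = -1.2

∂L/∂p = -y/p + (1-y)/(1-p) = -1/0.833 + 0 = -1.2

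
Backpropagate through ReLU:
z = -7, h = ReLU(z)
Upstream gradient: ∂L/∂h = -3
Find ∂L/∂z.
∂L/∂z = 0

h = ReLU(-7) = 0
Since z < 0: ∂h/∂z = 0
∂L/∂z = ∂L/∂h · ∂h/∂z = -3 × 0 = 0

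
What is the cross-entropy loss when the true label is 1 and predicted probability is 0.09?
L = 2.408

L = -1·log(0.09) - 0·log(0.91) = -log(0.09) = 2.408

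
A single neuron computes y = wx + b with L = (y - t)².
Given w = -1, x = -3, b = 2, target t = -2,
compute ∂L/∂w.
∂L/∂w = -42

y = wx + b = (-1)(-3) + 2 = 5
∂L/∂y = 2(y - t) = 2(5 - -2) = 14
∂y/∂w = x = -3
∂L/∂w = ∂L/∂y · ∂y/∂w = 14 × -3 = -42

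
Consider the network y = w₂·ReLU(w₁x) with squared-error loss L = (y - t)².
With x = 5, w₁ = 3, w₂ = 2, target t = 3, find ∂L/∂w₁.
∂L/∂w₁ = 540

Forward pass:
z = w₁x = 3×5 = 15
h = ReLU(15) = 15
y = w₂h = 2×15 = 30

Backward pass:
∂L/∂y = 2(y - t) = 2(30 - 3) = 54
∂y/∂h = w₂ = 2
∂h/∂z = 1 (ReLU derivative)
∂z/∂w₁ = x = 5

∂L/∂w₁ = 54 × 2 × 1 × 5 = 540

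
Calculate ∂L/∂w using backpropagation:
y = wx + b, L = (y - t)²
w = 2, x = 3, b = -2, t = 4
∂L/∂w = 0

y = wx + b = (2)(3) + -2 = 4
∂L/∂y = 2(y - t) = 2(4 - 4) = 0
∂y/∂w = x = 3
∂L/∂w = ∂L/∂y · ∂y/∂w = 0 × 3 = 0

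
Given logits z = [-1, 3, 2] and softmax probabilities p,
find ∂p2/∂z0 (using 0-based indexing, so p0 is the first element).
∂p2/∂z0 = -0.003507

p = softmax(z) = [0.01321, 0.7214, 0.2654]
p2 = 0.2654, p0 = 0.01321

∂p2/∂z0 = -p2 × p0 = -0.2654 × 0.01321 = -0.003507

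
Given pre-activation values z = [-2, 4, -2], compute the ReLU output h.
h = [0, 4, 0]

ReLU applied element-wise: max(0,-2)=0, max(0,4)=4, max(0,-2)=0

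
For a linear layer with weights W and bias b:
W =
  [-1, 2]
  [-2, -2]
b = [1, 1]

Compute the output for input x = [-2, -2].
y = [-1, 9]

Wx = [-1×-2 + 2×-2, -2×-2 + -2×-2]
   = [-2, 8]
y = Wx + b = [-2 + 1, 8 + 1] = [-1, 9]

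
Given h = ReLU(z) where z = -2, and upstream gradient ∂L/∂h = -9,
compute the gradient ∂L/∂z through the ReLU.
∂L/∂z = 0

h = ReLU(-2) = 0
Since z < 0: ∂h/∂z = 0
∂L/∂z = ∂L/∂h · ∂h/∂z = -9 × 0 = 0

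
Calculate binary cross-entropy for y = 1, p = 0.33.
L = 1.109

L = -1·log(0.33) - 0·log(0.67) = -log(0.33) = 1.109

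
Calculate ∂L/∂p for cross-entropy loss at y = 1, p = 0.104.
∂L/∂p = -9.615

∂L/∂p = -y/p + (1-y)/(1-p) = -1/0.104 + 0 = -9.615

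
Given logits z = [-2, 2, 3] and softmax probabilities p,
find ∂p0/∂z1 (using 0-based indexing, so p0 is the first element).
∂p0/∂z1 = -0.001312

p = softmax(z) = [0.004902, 0.2676, 0.7275]
p0 = 0.004902, p1 = 0.2676

∂p0/∂z1 = -p0 × p1 = -0.004902 × 0.2676 = -0.001312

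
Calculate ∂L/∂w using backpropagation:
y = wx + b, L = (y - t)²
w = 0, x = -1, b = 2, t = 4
∂L/∂w = 4

y = wx + b = (0)(-1) + 2 = 2
∂L/∂y = 2(y - t) = 2(2 - 4) = -4
∂y/∂w = x = -1
∂L/∂w = ∂L/∂y · ∂y/∂w = -4 × -1 = 4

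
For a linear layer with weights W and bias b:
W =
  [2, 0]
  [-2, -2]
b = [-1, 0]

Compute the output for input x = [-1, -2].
y = [-3, 6]

Wx = [2×-1 + 0×-2, -2×-1 + -2×-2]
   = [-2, 6]
y = Wx + b = [-2 + -1, 6 + 0] = [-3, 6]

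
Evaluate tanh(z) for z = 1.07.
0.7895

tanh(1.07) = (e^(1.07) - e^(-1.07))/(e^(1.07) + e^(-1.07)) = 0.7895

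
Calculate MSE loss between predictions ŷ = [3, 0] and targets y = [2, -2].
MSE = 2.5

MSE = (1/2)((3-2)² + (0--2)²) = (1/2)(1 + 4) = 2.5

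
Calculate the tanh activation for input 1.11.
0.8041

tanh(1.11) = (e^(1.11) - e^(-1.11))/(e^(1.11) + e^(-1.11)) = 0.8041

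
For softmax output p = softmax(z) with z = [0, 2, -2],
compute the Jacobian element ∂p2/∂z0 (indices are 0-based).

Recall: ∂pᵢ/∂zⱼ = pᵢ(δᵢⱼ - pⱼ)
∂p2/∂z0 = -0.001862

p = softmax(z) = [0.1173, 0.8668, 0.01588]
p2 = 0.01588, p0 = 0.1173

∂p2/∂z0 = -p2 × p0 = -0.01588 × 0.1173 = -0.001862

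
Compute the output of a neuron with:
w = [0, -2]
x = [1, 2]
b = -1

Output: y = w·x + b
y = -5

y = (0)(1) + (-2)(2) + -1 = -5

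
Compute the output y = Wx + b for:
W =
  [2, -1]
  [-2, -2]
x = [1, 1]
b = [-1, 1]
y = [0, -3]

Wx = [2×1 + -1×1, -2×1 + -2×1]
   = [1, -4]
y = Wx + b = [1 + -1, -4 + 1] = [0, -3]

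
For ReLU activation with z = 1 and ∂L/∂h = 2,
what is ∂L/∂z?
∂L/∂z = 2

h = ReLU(1) = 1
Since z > 0: ∂h/∂z = 1
∂L/∂z = ∂L/∂h · ∂h/∂z = 2 × 1 = 2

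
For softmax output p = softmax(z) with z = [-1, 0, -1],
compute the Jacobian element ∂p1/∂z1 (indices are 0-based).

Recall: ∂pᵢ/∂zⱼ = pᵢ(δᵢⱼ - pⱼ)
∂p1/∂z1 = 0.2442

p = softmax(z) = [0.2119, 0.5761, 0.2119]
p1 = 0.5761

∂p1/∂z1 = p1(1 - p1) = 0.5761 × (1 - 0.5761) = 0.2442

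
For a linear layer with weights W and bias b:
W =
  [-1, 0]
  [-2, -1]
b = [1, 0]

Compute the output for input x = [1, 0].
y = [0, -2]

Wx = [-1×1 + 0×0, -2×1 + -1×0]
   = [-1, -2]
y = Wx + b = [-1 + 1, -2 + 0] = [0, -2]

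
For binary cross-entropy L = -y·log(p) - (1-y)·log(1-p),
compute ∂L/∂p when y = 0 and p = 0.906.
∂L/∂p = 10.64

∂L/∂p = -y/p + (1-y)/(1-p) = 0 + 1/0.094 = 10.64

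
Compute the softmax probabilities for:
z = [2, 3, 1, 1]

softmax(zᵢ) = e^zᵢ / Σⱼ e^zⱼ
p = [0.2245, 0.6103, 0.0826, 0.0826]

exp(z) = [7.389, 20.09, 2.718, 2.718]
Sum = 32.91
p = [0.2245, 0.6103, 0.0826, 0.0826]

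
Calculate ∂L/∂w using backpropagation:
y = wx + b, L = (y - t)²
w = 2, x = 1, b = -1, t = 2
∂L/∂w = -2

y = wx + b = (2)(1) + -1 = 1
∂L/∂y = 2(y - t) = 2(1 - 2) = -2
∂y/∂w = x = 1
∂L/∂w = ∂L/∂y · ∂y/∂w = -2 × 1 = -2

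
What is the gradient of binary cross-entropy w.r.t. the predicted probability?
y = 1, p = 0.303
∂L/∂p = -3.3

∂L/∂p = -y/p + (1-y)/(1-p) = -1/0.303 + 0 = -3.3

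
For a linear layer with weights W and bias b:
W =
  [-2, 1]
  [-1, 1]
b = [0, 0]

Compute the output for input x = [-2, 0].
y = [4, 2]

Wx = [-2×-2 + 1×0, -1×-2 + 1×0]
   = [4, 2]
y = Wx + b = [4 + 0, 2 + 0] = [4, 2]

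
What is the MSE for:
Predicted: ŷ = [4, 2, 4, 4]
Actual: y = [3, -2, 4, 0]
MSE = 8.25

MSE = (1/4)((4-3)² + (2--2)² + (4-4)² + (4-0)²) = (1/4)(1 + 16 + 0 + 16) = 8.25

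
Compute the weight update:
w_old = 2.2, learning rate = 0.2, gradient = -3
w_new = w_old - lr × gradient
w_new = 2.8

w_new = w - η·∂L/∂w = 2.2 - 0.2×(-3) = 2.2 - (-0.6) = 2.8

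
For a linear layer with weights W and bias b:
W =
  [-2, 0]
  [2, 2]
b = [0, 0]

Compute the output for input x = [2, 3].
y = [-4, 10]

Wx = [-2×2 + 0×3, 2×2 + 2×3]
   = [-4, 10]
y = Wx + b = [-4 + 0, 10 + 0] = [-4, 10]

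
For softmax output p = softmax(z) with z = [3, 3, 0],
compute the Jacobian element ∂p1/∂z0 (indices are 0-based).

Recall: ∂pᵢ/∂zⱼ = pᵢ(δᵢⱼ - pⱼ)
∂p1/∂z0 = -0.238

p = softmax(z) = [0.4879, 0.4879, 0.02429]
p1 = 0.4879, p0 = 0.4879

∂p1/∂z0 = -p1 × p0 = -0.4879 × 0.4879 = -0.238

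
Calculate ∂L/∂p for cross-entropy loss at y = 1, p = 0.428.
∂L/∂p = -2.336

∂L/∂p = -y/p + (1-y)/(1-p) = -1/0.428 + 0 = -2.336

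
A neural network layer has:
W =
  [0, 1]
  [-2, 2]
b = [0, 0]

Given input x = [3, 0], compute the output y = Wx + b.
y = [0, -6]

Wx = [0×3 + 1×0, -2×3 + 2×0]
   = [0, -6]
y = Wx + b = [0 + 0, -6 + 0] = [0, -6]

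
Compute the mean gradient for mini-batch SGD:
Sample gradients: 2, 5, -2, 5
Average gradient = 2.5

Average = (1/4)(2 + 5 + -2 + 5) = 10/4 = 2.5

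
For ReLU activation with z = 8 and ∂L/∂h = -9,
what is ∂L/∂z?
∂L/∂z = -9

h = ReLU(8) = 8
Since z > 0: ∂h/∂z = 1
∂L/∂z = ∂L/∂h · ∂h/∂z = -9 × 1 = -9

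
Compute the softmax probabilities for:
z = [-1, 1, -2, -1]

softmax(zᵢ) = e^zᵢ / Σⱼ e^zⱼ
p = [0.1025, 0.7573, 0.0377, 0.1025]

exp(z) = [0.3679, 2.718, 0.1353, 0.3679]
Sum = 3.589
p = [0.1025, 0.7573, 0.0377, 0.1025]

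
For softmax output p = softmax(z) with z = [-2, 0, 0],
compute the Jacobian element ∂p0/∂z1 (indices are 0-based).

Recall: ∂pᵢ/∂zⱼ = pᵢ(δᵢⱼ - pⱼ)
∂p0/∂z1 = -0.02968

p = softmax(z) = [0.06338, 0.4683, 0.4683]
p0 = 0.06338, p1 = 0.4683

∂p0/∂z1 = -p0 × p1 = -0.06338 × 0.4683 = -0.02968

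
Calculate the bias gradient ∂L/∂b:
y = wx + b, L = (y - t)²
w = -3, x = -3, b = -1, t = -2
∂L/∂b = 20

y = wx + b = (-3)(-3) + -1 = 8
∂L/∂y = 2(y - t) = 2(8 - -2) = 20
∂y/∂b = 1
∂L/∂b = ∂L/∂y · ∂y/∂b = 20 × 1 = 20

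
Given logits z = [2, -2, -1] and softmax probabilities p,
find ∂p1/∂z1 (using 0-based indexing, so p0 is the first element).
∂p1/∂z1 = 0.01685

p = softmax(z) = [0.9362, 0.01715, 0.04661]
p1 = 0.01715

∂p1/∂z1 = p1(1 - p1) = 0.01715 × (1 - 0.01715) = 0.01685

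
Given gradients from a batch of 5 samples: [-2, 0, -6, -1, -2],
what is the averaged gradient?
Average gradient = -2.2

Average = (1/5)(-2 + 0 + -6 + -1 + -2) = -11/5 = -2.2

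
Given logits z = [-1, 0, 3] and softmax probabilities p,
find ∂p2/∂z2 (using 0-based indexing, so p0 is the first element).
∂p2/∂z2 = 0.0597

p = softmax(z) = [0.01715, 0.04661, 0.9362]
p2 = 0.9362

∂p2/∂z2 = p2(1 - p2) = 0.9362 × (1 - 0.9362) = 0.0597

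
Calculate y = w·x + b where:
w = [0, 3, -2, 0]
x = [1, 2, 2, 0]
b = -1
y = 1

y = (0)(1) + (3)(2) + (-2)(2) + (0)(0) + -1 = 1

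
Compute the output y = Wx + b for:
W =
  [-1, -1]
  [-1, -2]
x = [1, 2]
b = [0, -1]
y = [-3, -6]

Wx = [-1×1 + -1×2, -1×1 + -2×2]
   = [-3, -5]
y = Wx + b = [-3 + 0, -5 + -1] = [-3, -6]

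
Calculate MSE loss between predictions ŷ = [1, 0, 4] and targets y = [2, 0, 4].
MSE = 0.3333

MSE = (1/3)((1-2)² + (0-0)² + (4-4)²) = (1/3)(1 + 0 + 0) = 0.3333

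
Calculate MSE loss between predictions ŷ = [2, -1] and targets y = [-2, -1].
MSE = 8

MSE = (1/2)((2--2)² + (-1--1)²) = (1/2)(16 + 0) = 8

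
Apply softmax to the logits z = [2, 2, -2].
p = [0.4955, 0.4955, 0.0091]

exp(z) = [7.389, 7.389, 0.1353]
Sum = 14.91
p = [0.4955, 0.4955, 0.0091]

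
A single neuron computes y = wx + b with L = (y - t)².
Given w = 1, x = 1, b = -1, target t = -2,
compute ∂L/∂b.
∂L/∂b = 4

y = wx + b = (1)(1) + -1 = 0
∂L/∂y = 2(y - t) = 2(0 - -2) = 4
∂y/∂b = 1
∂L/∂b = ∂L/∂y · ∂y/∂b = 4 × 1 = 4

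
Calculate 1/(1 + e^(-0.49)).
0.6201

sigmoid(0.49) = 1/(1 + e^(-0.49)) = 1/(1 + 0.6126) = 0.6201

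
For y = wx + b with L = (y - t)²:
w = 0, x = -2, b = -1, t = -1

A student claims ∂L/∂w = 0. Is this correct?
Correct

y = (0)(-2) + -1 = -1
∂L/∂y = 2(y - t) = 2(-1 - -1) = 0
∂y/∂w = x = -2
∂L/∂w = 0 × -2 = 0

Claimed value: 0
Correct: The correct gradient is 0.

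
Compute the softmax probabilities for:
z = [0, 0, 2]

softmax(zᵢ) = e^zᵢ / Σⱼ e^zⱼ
p = [0.1065, 0.1065, 0.787]

exp(z) = [1, 1, 7.389]
Sum = 9.389
p = [0.1065, 0.1065, 0.787]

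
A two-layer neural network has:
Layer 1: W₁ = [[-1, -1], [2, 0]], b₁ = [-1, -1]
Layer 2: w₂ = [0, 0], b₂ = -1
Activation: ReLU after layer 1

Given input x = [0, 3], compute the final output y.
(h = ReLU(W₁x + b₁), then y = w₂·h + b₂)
y = -1

Layer 1 pre-activation: z₁ = [-4, -1]
After ReLU: h = [0, 0]
Layer 2 output: y = 0×0 + 0×0 + -1 = -1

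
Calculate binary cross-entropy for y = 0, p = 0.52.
L = 0.734

L = -0·log(0.52) - 1·log(0.48) = -log(0.48) = 0.734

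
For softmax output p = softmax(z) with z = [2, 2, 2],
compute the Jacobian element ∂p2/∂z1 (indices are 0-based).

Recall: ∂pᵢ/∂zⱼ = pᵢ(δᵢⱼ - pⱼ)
∂p2/∂z1 = -0.1111

p = softmax(z) = [0.3333, 0.3333, 0.3333]
p2 = 0.3333, p1 = 0.3333

∂p2/∂z1 = -p2 × p1 = -0.3333 × 0.3333 = -0.1111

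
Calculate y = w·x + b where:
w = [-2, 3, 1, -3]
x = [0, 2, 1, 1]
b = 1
y = 5

y = (-2)(0) + (3)(2) + (1)(1) + (-3)(1) + 1 = 5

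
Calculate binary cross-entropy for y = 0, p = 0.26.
L = 0.3011

L = -0·log(0.26) - 1·log(0.74) = -log(0.74) = 0.3011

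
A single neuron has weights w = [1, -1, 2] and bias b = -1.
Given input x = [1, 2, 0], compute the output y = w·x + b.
y = -2

y = (1)(1) + (-1)(2) + (2)(0) + -1 = -2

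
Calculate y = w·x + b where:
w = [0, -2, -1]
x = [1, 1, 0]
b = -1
y = -3

y = (0)(1) + (-2)(1) + (-1)(0) + -1 = -3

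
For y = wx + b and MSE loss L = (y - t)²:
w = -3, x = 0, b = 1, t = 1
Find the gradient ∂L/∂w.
∂L/∂w = 0

y = wx + b = (-3)(0) + 1 = 1
∂L/∂y = 2(y - t) = 2(1 - 1) = 0
∂y/∂w = x = 0
∂L/∂w = ∂L/∂y · ∂y/∂w = 0 × 0 = 0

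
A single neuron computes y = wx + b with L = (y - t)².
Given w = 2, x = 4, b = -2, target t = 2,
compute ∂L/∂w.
∂L/∂w = 32

y = wx + b = (2)(4) + -2 = 6
∂L/∂y = 2(y - t) = 2(6 - 2) = 8
∂y/∂w = x = 4
∂L/∂w = ∂L/∂y · ∂y/∂w = 8 × 4 = 32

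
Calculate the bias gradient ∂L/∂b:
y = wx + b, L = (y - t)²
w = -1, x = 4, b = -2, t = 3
∂L/∂b = -18

y = wx + b = (-1)(4) + -2 = -6
∂L/∂y = 2(y - t) = 2(-6 - 3) = -18
∂y/∂b = 1
∂L/∂b = ∂L/∂y · ∂y/∂b = -18 × 1 = -18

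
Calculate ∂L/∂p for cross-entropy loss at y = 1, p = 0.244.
∂L/∂p = -4.098

∂L/∂p = -y/p + (1-y)/(1-p) = -1/0.244 + 0 = -4.098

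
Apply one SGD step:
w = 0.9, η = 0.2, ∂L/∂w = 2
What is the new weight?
w_new = 0.5

w_new = w - η·∂L/∂w = 0.9 - 0.2×(2) = 0.9 - (0.4) = 0.5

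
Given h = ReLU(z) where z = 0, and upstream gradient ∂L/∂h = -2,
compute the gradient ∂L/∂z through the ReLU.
∂L/∂z = 0

h = ReLU(0) = 0
At z = 0: ∂h/∂z = 0 (by convention)
∂L/∂z = ∂L/∂h · ∂h/∂z = -2 × 0 = 0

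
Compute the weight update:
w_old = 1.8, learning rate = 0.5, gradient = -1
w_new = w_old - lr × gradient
w_new = 2.3

w_new = w - η·∂L/∂w = 1.8 - 0.5×(-1) = 1.8 - (-0.5) = 2.3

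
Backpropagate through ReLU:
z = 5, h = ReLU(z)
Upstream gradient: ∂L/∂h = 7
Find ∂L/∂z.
∂L/∂z = 7

h = ReLU(5) = 5
Since z > 0: ∂h/∂z = 1
∂L/∂z = ∂L/∂h · ∂h/∂z = 7 × 1 = 7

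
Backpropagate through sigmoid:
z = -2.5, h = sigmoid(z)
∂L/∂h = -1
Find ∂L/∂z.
∂L/∂z = -0.0701

σ(-2.5) = 0.07586
σ'(-2.5) = σ(-2.5)(1 - σ(-2.5)) = 0.07586 × 0.9241 = 0.0701
∂L/∂z = ∂L/∂h · σ'(z) = -1 × 0.0701 = -0.0701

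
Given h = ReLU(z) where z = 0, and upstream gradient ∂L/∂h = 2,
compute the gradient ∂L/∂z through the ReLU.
∂L/∂z = 0

h = ReLU(0) = 0
At z = 0: ∂h/∂z = 0 (by convention)
∂L/∂z = ∂L/∂h · ∂h/∂z = 2 × 0 = 0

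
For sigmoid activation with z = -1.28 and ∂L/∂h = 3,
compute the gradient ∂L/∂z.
∂L/∂z = 0.5107

σ(-1.28) = 0.2176
σ'(-1.28) = σ(-1.28)(1 - σ(-1.28)) = 0.2176 × 0.7824 = 0.1702
∂L/∂z = ∂L/∂h · σ'(z) = 3 × 0.1702 = 0.5107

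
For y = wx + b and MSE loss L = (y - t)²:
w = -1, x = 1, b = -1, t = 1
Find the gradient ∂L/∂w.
∂L/∂w = -6

y = wx + b = (-1)(1) + -1 = -2
∂L/∂y = 2(y - t) = 2(-2 - 1) = -6
∂y/∂w = x = 1
∂L/∂w = ∂L/∂y · ∂y/∂w = -6 × 1 = -6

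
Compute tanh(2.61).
0.9892

tanh(2.61) = (e^(2.61) - e^(-2.61))/(e^(2.61) + e^(-2.61)) = 0.9892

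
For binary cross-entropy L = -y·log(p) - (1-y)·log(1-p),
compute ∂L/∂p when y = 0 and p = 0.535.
∂L/∂p = 2.151

∂L/∂p = -y/p + (1-y)/(1-p) = 0 + 1/0.465 = 2.151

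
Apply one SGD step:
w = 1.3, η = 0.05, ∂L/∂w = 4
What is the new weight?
w_new = 1.1

w_new = w - η·∂L/∂w = 1.3 - 0.05×(4) = 1.3 - (0.2) = 1.1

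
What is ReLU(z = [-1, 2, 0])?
h = [0, 2, 0]

ReLU applied element-wise: max(0,-1)=0, max(0,2)=2, max(0,0)=0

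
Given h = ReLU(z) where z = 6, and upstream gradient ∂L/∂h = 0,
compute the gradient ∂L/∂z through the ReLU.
∂L/∂z = 0

h = ReLU(6) = 6
Since z > 0: ∂h/∂z = 1
∂L/∂z = ∂L/∂h · ∂h/∂z = 0 × 1 = 0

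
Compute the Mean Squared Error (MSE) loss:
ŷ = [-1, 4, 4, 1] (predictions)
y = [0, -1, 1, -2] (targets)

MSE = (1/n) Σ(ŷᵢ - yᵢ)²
MSE = 11

MSE = (1/4)((-1-0)² + (4--1)² + (4-1)² + (1--2)²) = (1/4)(1 + 25 + 9 + 9) = 11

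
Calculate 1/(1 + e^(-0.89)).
0.7089

sigmoid(0.89) = 1/(1 + e^(-0.89)) = 1/(1 + 0.4107) = 0.7089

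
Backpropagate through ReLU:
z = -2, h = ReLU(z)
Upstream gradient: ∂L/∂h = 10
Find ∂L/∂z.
∂L/∂z = 0

h = ReLU(-2) = 0
Since z < 0: ∂h/∂z = 0
∂L/∂z = ∂L/∂h · ∂h/∂z = 10 × 0 = 0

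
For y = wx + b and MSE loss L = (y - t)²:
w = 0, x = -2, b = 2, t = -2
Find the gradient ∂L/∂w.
∂L/∂w = -16

y = wx + b = (0)(-2) + 2 = 2
∂L/∂y = 2(y - t) = 2(2 - -2) = 8
∂y/∂w = x = -2
∂L/∂w = ∂L/∂y · ∂y/∂w = 8 × -2 = -16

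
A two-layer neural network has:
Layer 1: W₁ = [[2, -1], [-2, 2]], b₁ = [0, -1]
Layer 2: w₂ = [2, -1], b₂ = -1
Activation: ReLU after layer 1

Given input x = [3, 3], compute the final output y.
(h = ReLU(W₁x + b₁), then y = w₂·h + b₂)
y = 5

Layer 1 pre-activation: z₁ = [3, -1]
After ReLU: h = [3, 0]
Layer 2 output: y = 2×3 + -1×0 + -1 = 5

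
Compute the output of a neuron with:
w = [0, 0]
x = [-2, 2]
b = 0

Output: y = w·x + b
y = 0

y = (0)(-2) + (0)(2) + 0 = 0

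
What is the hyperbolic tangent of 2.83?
0.9931

tanh(2.83) = (e^(2.83) - e^(-2.83))/(e^(2.83) + e^(-2.83)) = 0.9931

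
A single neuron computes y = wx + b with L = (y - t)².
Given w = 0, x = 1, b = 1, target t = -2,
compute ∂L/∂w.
∂L/∂w = 6

y = wx + b = (0)(1) + 1 = 1
∂L/∂y = 2(y - t) = 2(1 - -2) = 6
∂y/∂w = x = 1
∂L/∂w = ∂L/∂y · ∂y/∂w = 6 × 1 = 6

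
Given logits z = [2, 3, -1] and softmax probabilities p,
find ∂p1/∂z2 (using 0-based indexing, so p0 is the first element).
∂p1/∂z2 = -0.009532

p = softmax(z) = [0.2654, 0.7214, 0.01321]
p1 = 0.7214, p2 = 0.01321

∂p1/∂z2 = -p1 × p2 = -0.7214 × 0.01321 = -0.009532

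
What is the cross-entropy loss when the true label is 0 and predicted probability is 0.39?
L = 0.4943

L = -0·log(0.39) - 1·log(0.61) = -log(0.61) = 0.4943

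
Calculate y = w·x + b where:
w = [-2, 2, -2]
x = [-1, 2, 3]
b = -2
y = -2

y = (-2)(-1) + (2)(2) + (-2)(3) + -2 = -2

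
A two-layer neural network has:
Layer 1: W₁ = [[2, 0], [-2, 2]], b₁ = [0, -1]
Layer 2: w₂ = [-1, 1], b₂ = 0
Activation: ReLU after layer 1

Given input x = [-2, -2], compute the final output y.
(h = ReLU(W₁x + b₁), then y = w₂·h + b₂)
y = 0

Layer 1 pre-activation: z₁ = [-4, -1]
After ReLU: h = [0, 0]
Layer 2 output: y = -1×0 + 1×0 + 0 = 0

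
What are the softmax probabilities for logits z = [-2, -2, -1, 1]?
p = [0.0403, 0.0403, 0.1096, 0.8098]

exp(z) = [0.1353, 0.1353, 0.3679, 2.718]
Sum = 3.357
p = [0.0403, 0.0403, 0.1096, 0.8098]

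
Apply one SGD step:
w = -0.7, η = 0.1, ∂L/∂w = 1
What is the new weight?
w_new = -0.8

w_new = w - η·∂L/∂w = -0.7 - 0.1×(1) = -0.7 - (0.1) = -0.8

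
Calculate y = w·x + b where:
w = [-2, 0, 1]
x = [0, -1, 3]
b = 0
y = 3

y = (-2)(0) + (0)(-1) + (1)(3) + 0 = 3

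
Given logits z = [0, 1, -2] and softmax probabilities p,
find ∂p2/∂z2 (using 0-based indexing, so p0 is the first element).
∂p2/∂z2 = 0.03389

p = softmax(z) = [0.2595, 0.7054, 0.03512]
p2 = 0.03512

∂p2/∂z2 = p2(1 - p2) = 0.03512 × (1 - 0.03512) = 0.03389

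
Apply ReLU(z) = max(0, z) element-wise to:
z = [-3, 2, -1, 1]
h = [0, 2, 0, 1]

ReLU applied element-wise: max(0,-3)=0, max(0,2)=2, max(0,-1)=0, max(0,1)=1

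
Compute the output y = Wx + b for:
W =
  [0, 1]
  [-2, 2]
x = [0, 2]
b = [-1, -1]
y = [1, 3]

Wx = [0×0 + 1×2, -2×0 + 2×2]
   = [2, 4]
y = Wx + b = [2 + -1, 4 + -1] = [1, 3]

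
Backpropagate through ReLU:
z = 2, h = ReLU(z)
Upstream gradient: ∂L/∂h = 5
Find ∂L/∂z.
∂L/∂z = 5

h = ReLU(2) = 2
Since z > 0: ∂h/∂z = 1
∂L/∂z = ∂L/∂h · ∂h/∂z = 5 × 1 = 5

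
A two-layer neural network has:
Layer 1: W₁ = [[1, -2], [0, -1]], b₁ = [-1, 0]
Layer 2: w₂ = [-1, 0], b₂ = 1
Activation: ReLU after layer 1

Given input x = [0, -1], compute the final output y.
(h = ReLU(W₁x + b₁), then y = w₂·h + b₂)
y = 0

Layer 1 pre-activation: z₁ = [1, 1]
After ReLU: h = [1, 1]
Layer 2 output: y = -1×1 + 0×1 + 1 = 0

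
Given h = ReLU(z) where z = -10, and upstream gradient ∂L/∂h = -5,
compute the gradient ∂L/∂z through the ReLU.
∂L/∂z = 0

h = ReLU(-10) = 0
Since z < 0: ∂h/∂z = 0
∂L/∂z = ∂L/∂h · ∂h/∂z = -5 × 0 = 0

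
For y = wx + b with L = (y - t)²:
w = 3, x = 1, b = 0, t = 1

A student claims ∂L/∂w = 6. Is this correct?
Incorrect

y = (3)(1) + 0 = 3
∂L/∂y = 2(y - t) = 2(3 - 1) = 4
∂y/∂w = x = 1
∂L/∂w = 4 × 1 = 4

Claimed value: 6
Incorrect: The correct gradient is 4.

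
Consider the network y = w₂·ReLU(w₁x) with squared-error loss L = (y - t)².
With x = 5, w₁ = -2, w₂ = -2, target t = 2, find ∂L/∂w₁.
∂L/∂w₁ = 0

Forward pass:
z = w₁x = -2×5 = -10
h = ReLU(-10) = 0
y = w₂h = -2×0 = 0

Backward pass:
∂L/∂y = 2(y - t) = 2(0 - 2) = -4
∂y/∂h = w₂ = -2
∂h/∂z = 0 (ReLU derivative)
∂z/∂w₁ = x = 5

∂L/∂w₁ = -4 × -2 × 0 × 5 = 0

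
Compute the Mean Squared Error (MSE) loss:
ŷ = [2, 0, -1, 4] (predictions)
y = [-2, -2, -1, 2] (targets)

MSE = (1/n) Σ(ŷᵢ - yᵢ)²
MSE = 6

MSE = (1/4)((2--2)² + (0--2)² + (-1--1)² + (4-2)²) = (1/4)(16 + 4 + 0 + 4) = 6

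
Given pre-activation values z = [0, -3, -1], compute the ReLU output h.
h = [0, 0, 0]

ReLU applied element-wise: max(0,0)=0, max(0,-3)=0, max(0,-1)=0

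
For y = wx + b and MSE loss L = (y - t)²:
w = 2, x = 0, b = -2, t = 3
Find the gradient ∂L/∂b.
∂L/∂b = -10

y = wx + b = (2)(0) + -2 = -2
∂L/∂y = 2(y - t) = 2(-2 - 3) = -10
∂y/∂b = 1
∂L/∂b = ∂L/∂y · ∂y/∂b = -10 × 1 = -10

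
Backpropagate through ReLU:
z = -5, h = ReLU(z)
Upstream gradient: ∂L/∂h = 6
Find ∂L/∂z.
∂L/∂z = 0

h = ReLU(-5) = 0
Since z < 0: ∂h/∂z = 0
∂L/∂z = ∂L/∂h · ∂h/∂z = 6 × 0 = 0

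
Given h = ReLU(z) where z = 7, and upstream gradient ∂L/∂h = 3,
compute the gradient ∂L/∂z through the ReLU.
∂L/∂z = 3

h = ReLU(7) = 7
Since z > 0: ∂h/∂z = 1
∂L/∂z = ∂L/∂h · ∂h/∂z = 3 × 1 = 3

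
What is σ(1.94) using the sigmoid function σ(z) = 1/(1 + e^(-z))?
0.8744

sigmoid(1.94) = 1/(1 + e^(-1.94)) = 1/(1 + 0.1437) = 0.8744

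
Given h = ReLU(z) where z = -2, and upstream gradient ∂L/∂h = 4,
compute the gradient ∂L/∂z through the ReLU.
∂L/∂z = 0

h = ReLU(-2) = 0
Since z < 0: ∂h/∂z = 0
∂L/∂z = ∂L/∂h · ∂h/∂z = 4 × 0 = 0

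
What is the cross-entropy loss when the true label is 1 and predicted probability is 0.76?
L = 0.2744

L = -1·log(0.76) - 0·log(0.24) = -log(0.76) = 0.2744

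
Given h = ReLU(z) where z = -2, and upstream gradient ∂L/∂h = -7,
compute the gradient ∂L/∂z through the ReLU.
∂L/∂z = 0

h = ReLU(-2) = 0
Since z < 0: ∂h/∂z = 0
∂L/∂z = ∂L/∂h · ∂h/∂z = -7 × 0 = 0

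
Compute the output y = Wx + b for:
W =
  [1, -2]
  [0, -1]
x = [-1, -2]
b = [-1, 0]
y = [2, 2]

Wx = [1×-1 + -2×-2, 0×-1 + -1×-2]
   = [3, 2]
y = Wx + b = [3 + -1, 2 + 0] = [2, 2]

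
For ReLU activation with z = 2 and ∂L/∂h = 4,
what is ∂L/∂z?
∂L/∂z = 4

h = ReLU(2) = 2
Since z > 0: ∂h/∂z = 1
∂L/∂z = ∂L/∂h · ∂h/∂z = 4 × 1 = 4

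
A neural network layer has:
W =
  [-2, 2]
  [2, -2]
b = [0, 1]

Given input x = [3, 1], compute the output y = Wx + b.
y = [-4, 5]

Wx = [-2×3 + 2×1, 2×3 + -2×1]
   = [-4, 4]
y = Wx + b = [-4 + 0, 4 + 1] = [-4, 5]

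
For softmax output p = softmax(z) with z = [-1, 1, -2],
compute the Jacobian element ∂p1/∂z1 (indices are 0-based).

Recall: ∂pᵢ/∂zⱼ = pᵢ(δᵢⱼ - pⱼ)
∂p1/∂z1 = 0.1318

p = softmax(z) = [0.1142, 0.8438, 0.04201]
p1 = 0.8438

∂p1/∂z1 = p1(1 - p1) = 0.8438 × (1 - 0.8438) = 0.1318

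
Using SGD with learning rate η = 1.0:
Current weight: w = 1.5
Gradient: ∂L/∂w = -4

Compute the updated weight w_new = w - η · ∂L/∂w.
w_new = 5.5

w_new = w - η·∂L/∂w = 1.5 - 1.0×(-4) = 1.5 - (-4) = 5.5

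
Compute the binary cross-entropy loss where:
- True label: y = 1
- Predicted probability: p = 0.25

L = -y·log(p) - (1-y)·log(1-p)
L = 1.386

L = -1·log(0.25) - 0·log(0.75) = -log(0.25) = 1.386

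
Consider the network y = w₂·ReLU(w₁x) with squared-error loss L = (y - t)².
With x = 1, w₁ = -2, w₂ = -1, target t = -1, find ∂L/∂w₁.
∂L/∂w₁ = 0

Forward pass:
z = w₁x = -2×1 = -2
h = ReLU(-2) = 0
y = w₂h = -1×0 = 0

Backward pass:
∂L/∂y = 2(y - t) = 2(0 - -1) = 2
∂y/∂h = w₂ = -1
∂h/∂z = 0 (ReLU derivative)
∂z/∂w₁ = x = 1

∂L/∂w₁ = 2 × -1 × 0 × 1 = 0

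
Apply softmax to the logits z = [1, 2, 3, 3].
p = [0.0541, 0.147, 0.3995, 0.3995]

exp(z) = [2.718, 7.389, 20.09, 20.09]
Sum = 50.28
p = [0.0541, 0.147, 0.3995, 0.3995]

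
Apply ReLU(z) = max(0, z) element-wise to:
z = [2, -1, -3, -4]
h = [2, 0, 0, 0]

ReLU applied element-wise: max(0,2)=2, max(0,-1)=0, max(0,-3)=0, max(0,-4)=0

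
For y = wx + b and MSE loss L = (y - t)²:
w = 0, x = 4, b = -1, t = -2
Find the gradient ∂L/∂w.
∂L/∂w = 8

y = wx + b = (0)(4) + -1 = -1
∂L/∂y = 2(y - t) = 2(-1 - -2) = 2
∂y/∂w = x = 4
∂L/∂w = ∂L/∂y · ∂y/∂w = 2 × 4 = 8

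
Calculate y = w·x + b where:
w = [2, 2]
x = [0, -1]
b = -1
y = -3

y = (2)(0) + (2)(-1) + -1 = -3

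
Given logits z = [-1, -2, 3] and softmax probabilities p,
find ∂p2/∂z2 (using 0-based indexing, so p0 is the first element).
∂p2/∂z2 = 0.02384

p = softmax(z) = [0.01787, 0.006573, 0.9756]
p2 = 0.9756

∂p2/∂z2 = p2(1 - p2) = 0.9756 × (1 - 0.9756) = 0.02384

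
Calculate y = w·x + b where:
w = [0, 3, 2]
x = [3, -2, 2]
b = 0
y = -2

y = (0)(3) + (3)(-2) + (2)(2) + 0 = -2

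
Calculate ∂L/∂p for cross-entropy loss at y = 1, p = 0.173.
∂L/∂p = -5.78

∂L/∂p = -y/p + (1-y)/(1-p) = -1/0.173 + 0 = -5.78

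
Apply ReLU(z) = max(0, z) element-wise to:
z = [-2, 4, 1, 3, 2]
h = [0, 4, 1, 3, 2]

ReLU applied element-wise: max(0,-2)=0, max(0,4)=4, max(0,1)=1, max(0,3)=3, max(0,2)=2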